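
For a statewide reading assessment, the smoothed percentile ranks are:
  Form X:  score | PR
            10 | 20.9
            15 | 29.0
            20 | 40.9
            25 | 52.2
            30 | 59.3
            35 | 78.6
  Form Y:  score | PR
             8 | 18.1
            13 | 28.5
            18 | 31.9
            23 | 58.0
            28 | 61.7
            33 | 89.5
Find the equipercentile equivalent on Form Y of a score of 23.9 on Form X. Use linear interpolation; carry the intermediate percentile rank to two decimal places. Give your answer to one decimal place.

PR of 23.9 on Form X: 40.9 + (23.9 − 20)/(25 − 20) × (52.2 − 40.9) = 49.71
On Form Y, PR 49.71 falls between score 18 (PR 31.9) and 23 (PR 58.0).
Interpolate: 18 + (49.71 − 31.9)/(58.0 − 31.9) × (23 − 18) = 21.4

21.4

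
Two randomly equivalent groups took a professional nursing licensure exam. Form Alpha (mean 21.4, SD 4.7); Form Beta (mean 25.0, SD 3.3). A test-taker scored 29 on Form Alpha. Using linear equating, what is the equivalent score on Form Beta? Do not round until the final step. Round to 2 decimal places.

30.34

Linear equating: y = (SD_Y/SD_X)(x − M_X) + M_Y
y = (3.3/4.7)(29 − 21.4) + 25.0
y = 0.702128 × 7.6 + 25.0 = 5.3362 + 25.0 = 30.34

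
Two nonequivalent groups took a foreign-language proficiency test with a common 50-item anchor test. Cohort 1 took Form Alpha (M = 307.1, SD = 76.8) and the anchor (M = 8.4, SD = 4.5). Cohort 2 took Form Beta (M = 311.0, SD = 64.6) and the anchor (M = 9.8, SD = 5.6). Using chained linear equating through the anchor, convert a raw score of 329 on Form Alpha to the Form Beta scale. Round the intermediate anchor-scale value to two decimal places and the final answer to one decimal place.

Form Alpha → anchor (Cohort 1): v = (4.5/76.8)(329 − 307.1) + 8.4 = 9.68
anchor → Form Beta (Cohort 2): y = (64.6/5.6)(9.68 − 9.8) + 311.0 = 309.6

309.6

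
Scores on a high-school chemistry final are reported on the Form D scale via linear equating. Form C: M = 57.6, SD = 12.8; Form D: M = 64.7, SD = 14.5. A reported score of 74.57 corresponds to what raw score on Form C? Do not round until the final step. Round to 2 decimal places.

66.31

Invert y = (SD_Y/SD_X)(x − M_X) + M_Y:
x = (SD_X/SD_Y)(y − M_Y) + M_X = (12.8/14.5)(74.57 − 64.7) + 57.6
x = 0.882759 × 9.870 + 57.6 = 66.31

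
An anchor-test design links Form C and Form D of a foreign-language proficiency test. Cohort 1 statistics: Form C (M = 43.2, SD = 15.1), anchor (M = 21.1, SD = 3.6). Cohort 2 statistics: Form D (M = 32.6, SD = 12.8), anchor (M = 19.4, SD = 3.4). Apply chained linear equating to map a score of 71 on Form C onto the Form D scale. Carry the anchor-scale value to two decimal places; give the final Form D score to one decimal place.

Form C → anchor (Cohort 1): v = (3.6/15.1)(71 − 43.2) + 21.1 = 27.73
anchor → Form D (Cohort 2): y = (12.8/3.4)(27.73 − 19.4) + 32.6 = 64.0

64.0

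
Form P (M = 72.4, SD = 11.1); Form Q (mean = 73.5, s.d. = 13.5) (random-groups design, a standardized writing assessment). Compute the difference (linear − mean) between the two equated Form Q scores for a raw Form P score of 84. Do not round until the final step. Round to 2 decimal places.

Mean-equated: 84 + (73.5 − 72.4) = 85.10
Linear-equated: (13.5/11.1)(84 − 72.4) + 73.5 = 87.608
Difference = 87.608 − 85.10 = 2.51

2.51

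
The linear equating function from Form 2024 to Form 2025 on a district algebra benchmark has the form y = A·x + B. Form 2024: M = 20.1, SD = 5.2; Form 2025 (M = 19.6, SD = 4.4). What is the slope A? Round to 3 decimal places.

A = SD_Y / SD_X = 4.4 / 5.2 = 0.846

0.846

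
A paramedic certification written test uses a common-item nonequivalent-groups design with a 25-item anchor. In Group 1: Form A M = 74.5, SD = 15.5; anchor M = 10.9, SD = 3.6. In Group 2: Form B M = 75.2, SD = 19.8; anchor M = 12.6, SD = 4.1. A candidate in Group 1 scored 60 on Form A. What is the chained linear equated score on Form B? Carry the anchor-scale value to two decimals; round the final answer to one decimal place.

50.7

Form A → anchor (Group 1): v = (3.6/15.5)(60 − 74.5) + 10.9 = 7.53
anchor → Form B (Group 2): y = (19.8/4.1)(7.53 − 12.6) + 75.2 = 50.7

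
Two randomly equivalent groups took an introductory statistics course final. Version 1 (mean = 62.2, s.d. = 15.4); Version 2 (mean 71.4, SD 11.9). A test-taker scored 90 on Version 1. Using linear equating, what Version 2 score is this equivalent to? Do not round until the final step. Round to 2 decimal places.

Linear equating: y = (SD_Y/SD_X)(x − M_X) + M_Y
y = (11.9/15.4)(90 − 62.2) + 71.4
y = 0.772727 × 27.8 + 71.4 = 21.4818 + 71.4 = 92.88

92.88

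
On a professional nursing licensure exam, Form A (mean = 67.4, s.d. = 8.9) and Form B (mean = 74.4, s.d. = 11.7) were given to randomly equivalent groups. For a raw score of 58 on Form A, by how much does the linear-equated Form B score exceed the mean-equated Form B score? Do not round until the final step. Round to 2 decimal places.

-2.96

Mean-equated: 58 + (74.4 − 67.4) = 65.00
Linear-equated: (11.7/8.9)(58 − 67.4) + 74.4 = 62.043
Difference = 62.043 − 65.00 = -2.96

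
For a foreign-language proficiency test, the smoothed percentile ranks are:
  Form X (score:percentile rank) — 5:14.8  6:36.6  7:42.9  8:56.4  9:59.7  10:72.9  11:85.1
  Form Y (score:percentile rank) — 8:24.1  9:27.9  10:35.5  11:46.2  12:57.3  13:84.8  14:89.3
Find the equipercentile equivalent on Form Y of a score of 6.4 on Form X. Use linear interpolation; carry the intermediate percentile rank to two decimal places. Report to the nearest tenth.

10.3

PR of 6.4 on Form X: 36.6 + (6.4 − 6)/(7 − 6) × (42.9 − 36.6) = 39.12
On Form Y, PR 39.12 falls between score 10 (PR 35.5) and 11 (PR 46.2).
Interpolate: 10 + (39.12 − 35.5)/(46.2 − 35.5) × (11 − 10) = 10.3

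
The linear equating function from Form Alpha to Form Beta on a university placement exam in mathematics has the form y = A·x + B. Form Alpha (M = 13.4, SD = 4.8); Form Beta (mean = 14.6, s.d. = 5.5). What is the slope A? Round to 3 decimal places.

A = SD_Y / SD_X = 5.5 / 4.8 = 1.146

1.146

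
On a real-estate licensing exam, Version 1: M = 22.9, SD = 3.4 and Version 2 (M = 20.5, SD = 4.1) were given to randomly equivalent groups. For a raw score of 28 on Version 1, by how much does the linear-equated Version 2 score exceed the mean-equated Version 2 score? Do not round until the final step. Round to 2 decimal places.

1.05

Mean-equated: 28 + (20.5 − 22.9) = 25.60
Linear-equated: (4.1/3.4)(28 − 22.9) + 20.5 = 26.650
Difference = 26.650 − 25.60 = 1.05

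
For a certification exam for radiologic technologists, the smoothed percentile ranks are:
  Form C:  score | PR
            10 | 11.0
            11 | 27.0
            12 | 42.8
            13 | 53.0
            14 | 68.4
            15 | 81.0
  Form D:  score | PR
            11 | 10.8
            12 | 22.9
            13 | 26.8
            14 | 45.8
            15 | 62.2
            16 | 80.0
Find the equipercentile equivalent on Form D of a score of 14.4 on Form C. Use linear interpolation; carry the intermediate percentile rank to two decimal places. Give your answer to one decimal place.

15.6

PR of 14.4 on Form C: 68.4 + (14.4 − 14)/(15 − 14) × (81.0 − 68.4) = 73.44
On Form D, PR 73.44 falls between score 15 (PR 62.2) and 16 (PR 80.0).
Interpolate: 15 + (73.44 − 62.2)/(80.0 − 62.2) × (16 − 15) = 15.6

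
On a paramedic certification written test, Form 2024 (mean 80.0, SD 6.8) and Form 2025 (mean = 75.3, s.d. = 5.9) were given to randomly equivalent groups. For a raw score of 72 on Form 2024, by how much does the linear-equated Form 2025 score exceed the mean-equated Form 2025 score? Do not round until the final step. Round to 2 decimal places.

1.06

Mean-equated: 72 + (75.3 − 80.0) = 67.30
Linear-equated: (5.9/6.8)(72 − 80.0) + 75.3 = 68.359
Difference = 68.359 − 67.30 = 1.06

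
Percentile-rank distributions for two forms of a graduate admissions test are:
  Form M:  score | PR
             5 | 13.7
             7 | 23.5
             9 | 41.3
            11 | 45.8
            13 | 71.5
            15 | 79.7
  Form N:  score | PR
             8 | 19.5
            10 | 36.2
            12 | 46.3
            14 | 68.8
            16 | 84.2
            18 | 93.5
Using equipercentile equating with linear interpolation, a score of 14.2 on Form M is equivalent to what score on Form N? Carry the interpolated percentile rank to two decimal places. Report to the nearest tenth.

PR of 14.2 on Form M: 71.5 + (14.2 − 13)/(15 − 13) × (79.7 − 71.5) = 76.42
On Form N, PR 76.42 falls between score 14 (PR 68.8) and 16 (PR 84.2).
Interpolate: 14 + (76.42 − 68.8)/(84.2 − 68.8) × (16 − 14) = 15.0

15.0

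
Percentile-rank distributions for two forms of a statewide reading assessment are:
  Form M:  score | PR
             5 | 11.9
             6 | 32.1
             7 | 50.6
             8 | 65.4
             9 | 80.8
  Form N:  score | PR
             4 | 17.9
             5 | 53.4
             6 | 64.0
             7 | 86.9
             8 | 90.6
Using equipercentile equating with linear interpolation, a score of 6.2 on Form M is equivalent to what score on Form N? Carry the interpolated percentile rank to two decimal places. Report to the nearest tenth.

PR of 6.2 on Form M: 32.1 + (6.2 − 6)/(7 − 6) × (50.6 − 32.1) = 35.80
On Form N, PR 35.80 falls between score 4 (PR 17.9) and 5 (PR 53.4).
Interpolate: 4 + (35.80 − 17.9)/(53.4 − 17.9) × (5 − 4) = 4.5

4.5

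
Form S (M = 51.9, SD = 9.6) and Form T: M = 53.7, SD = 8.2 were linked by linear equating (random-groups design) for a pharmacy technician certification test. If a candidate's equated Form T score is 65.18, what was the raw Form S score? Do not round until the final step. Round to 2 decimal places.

65.34

Invert y = (SD_Y/SD_X)(x − M_X) + M_Y:
x = (SD_X/SD_Y)(y − M_Y) + M_X = (9.6/8.2)(65.18 − 53.7) + 51.9
x = 1.170732 × 11.480 + 51.9 = 65.34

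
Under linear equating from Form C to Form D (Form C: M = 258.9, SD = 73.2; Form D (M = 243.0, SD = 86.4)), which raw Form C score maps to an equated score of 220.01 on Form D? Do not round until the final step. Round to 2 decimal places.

239.42

Invert y = (SD_Y/SD_X)(x − M_X) + M_Y:
x = (SD_X/SD_Y)(y − M_Y) + M_X = (73.2/86.4)(220.01 − 243.0) + 258.9
x = 0.847222 × -22.990 + 258.9 = 239.42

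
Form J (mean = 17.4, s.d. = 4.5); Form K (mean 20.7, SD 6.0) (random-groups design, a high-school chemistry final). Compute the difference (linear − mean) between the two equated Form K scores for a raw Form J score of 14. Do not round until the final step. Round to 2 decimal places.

Mean-equated: 14 + (20.7 − 17.4) = 17.30
Linear-equated: (6.0/4.5)(14 − 17.4) + 20.7 = 16.167
Difference = 16.167 − 17.30 = -1.13

-1.13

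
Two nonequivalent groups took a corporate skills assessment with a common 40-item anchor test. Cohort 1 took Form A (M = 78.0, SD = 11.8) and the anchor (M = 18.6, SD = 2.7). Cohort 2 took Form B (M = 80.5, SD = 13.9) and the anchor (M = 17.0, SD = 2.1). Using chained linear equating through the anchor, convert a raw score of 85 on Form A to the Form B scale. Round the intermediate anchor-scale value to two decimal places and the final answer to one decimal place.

Form A → anchor (Cohort 1): v = (2.7/11.8)(85 − 78.0) + 18.6 = 20.20
anchor → Form B (Cohort 2): y = (13.9/2.1)(20.20 − 17.0) + 80.5 = 101.7

101.7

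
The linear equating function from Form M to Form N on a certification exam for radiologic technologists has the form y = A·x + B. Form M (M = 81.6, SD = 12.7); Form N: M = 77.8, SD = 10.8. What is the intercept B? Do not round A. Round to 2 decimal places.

8.41

A = SD_Y / SD_X = 10.8 / 12.7 = 0.850394
B = M_Y − A·M_X = 77.8 − 0.850394 × 81.6 = 8.41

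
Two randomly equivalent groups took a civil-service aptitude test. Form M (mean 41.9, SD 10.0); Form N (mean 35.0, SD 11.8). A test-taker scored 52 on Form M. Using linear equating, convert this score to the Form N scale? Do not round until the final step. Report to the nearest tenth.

Linear equating: y = (SD_Y/SD_X)(x − M_X) + M_Y
y = (11.8/10.0)(52 − 41.9) + 35.0
y = 1.180000 × 10.1 + 35.0 = 11.9180 + 35.0 = 46.9

46.9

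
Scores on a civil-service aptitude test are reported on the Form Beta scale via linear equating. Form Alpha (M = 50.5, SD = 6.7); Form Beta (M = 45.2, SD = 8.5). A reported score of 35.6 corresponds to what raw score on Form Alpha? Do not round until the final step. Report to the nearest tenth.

42.9

Invert y = (SD_Y/SD_X)(x − M_X) + M_Y:
x = (SD_X/SD_Y)(y − M_Y) + M_X = (6.7/8.5)(35.6 − 45.2) + 50.5
x = 0.788235 × -9.600 + 50.5 = 42.9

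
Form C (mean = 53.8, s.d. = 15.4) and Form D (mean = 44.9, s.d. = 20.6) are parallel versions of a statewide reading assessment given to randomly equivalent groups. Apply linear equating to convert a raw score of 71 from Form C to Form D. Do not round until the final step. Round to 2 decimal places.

Linear equating: y = (SD_Y/SD_X)(x − M_X) + M_Y
y = (20.6/15.4)(71 − 53.8) + 44.9
y = 1.337662 × 17.2 + 44.9 = 23.0078 + 44.9 = 67.91

67.91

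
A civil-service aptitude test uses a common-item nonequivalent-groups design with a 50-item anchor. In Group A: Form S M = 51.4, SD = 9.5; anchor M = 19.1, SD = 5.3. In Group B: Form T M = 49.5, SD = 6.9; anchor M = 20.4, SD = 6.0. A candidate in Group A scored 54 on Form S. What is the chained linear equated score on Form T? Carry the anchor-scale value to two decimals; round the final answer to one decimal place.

Form S → anchor (Group A): v = (5.3/9.5)(54 − 51.4) + 19.1 = 20.55
anchor → Form T (Group B): y = (6.9/6.0)(20.55 − 20.4) + 49.5 = 49.7

49.7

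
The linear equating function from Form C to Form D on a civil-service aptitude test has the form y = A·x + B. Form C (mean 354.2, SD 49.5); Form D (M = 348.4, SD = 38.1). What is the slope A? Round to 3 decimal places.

0.770

A = SD_Y / SD_X = 38.1 / 49.5 = 0.770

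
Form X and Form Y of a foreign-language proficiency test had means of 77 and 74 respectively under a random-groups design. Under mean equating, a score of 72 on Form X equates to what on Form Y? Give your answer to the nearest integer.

69

Mean equating: y = x + (M_Y − M_X) = 72 + (74 − 77) = 69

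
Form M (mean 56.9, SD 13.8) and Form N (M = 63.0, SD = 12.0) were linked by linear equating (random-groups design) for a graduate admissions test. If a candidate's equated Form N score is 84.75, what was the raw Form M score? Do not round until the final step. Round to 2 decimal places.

Invert y = (SD_Y/SD_X)(x − M_X) + M_Y:
x = (SD_X/SD_Y)(y − M_Y) + M_X = (13.8/12.0)(84.75 − 63.0) + 56.9
x = 1.150000 × 21.750 + 56.9 = 81.91

81.91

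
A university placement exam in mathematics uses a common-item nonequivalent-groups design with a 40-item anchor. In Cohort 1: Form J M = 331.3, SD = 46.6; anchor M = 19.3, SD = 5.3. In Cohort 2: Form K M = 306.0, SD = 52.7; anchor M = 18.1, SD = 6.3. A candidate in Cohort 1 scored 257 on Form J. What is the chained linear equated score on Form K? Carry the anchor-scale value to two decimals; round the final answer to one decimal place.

245.4

Form J → anchor (Cohort 1): v = (5.3/46.6)(257 − 331.3) + 19.3 = 10.85
anchor → Form K (Cohort 2): y = (52.7/6.3)(10.85 − 18.1) + 306.0 = 245.4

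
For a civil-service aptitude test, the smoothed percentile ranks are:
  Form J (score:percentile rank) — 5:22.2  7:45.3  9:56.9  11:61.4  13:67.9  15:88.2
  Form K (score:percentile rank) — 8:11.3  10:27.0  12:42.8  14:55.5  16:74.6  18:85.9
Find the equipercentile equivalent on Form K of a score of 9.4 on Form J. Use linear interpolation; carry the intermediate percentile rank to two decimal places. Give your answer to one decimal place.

14.2

PR of 9.4 on Form J: 56.9 + (9.4 − 9)/(11 − 9) × (61.4 − 56.9) = 57.80
On Form K, PR 57.80 falls between score 14 (PR 55.5) and 16 (PR 74.6).
Interpolate: 14 + (57.80 − 55.5)/(74.6 − 55.5) × (16 − 14) = 14.2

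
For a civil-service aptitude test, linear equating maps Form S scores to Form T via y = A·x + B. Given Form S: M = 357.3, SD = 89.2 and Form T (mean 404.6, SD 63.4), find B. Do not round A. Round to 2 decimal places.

A = SD_Y / SD_X = 63.4 / 89.2 = 0.710762
B = M_Y − A·M_X = 404.6 − 0.710762 × 357.3 = 150.64

150.64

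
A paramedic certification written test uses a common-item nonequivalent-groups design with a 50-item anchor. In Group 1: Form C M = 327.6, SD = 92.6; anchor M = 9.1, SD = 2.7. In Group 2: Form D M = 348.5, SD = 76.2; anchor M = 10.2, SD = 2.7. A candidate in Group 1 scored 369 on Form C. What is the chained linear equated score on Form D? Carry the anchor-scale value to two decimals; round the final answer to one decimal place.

Form C → anchor (Group 1): v = (2.7/92.6)(369 − 327.6) + 9.1 = 10.31
anchor → Form D (Group 2): y = (76.2/2.7)(10.31 − 10.2) + 348.5 = 351.6

351.6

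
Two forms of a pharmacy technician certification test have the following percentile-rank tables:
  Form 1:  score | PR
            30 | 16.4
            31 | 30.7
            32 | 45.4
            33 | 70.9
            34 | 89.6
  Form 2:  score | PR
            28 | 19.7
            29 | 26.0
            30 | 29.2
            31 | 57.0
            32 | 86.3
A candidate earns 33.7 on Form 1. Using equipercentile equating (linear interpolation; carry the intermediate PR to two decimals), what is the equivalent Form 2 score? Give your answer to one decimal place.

PR of 33.7 on Form 1: 70.9 + (33.7 − 33)/(34 − 33) × (89.6 − 70.9) = 83.99
On Form 2, PR 83.99 falls between score 31 (PR 57.0) and 32 (PR 86.3).
Interpolate: 31 + (83.99 − 57.0)/(86.3 − 57.0) × (32 − 31) = 31.9

31.9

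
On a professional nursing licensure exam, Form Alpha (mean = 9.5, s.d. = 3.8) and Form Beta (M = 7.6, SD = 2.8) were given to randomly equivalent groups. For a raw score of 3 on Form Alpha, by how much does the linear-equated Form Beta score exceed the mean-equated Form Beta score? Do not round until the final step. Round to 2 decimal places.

1.71

Mean-equated: 3 + (7.6 − 9.5) = 1.10
Linear-equated: (2.8/3.8)(3 − 9.5) + 7.6 = 2.811
Difference = 2.811 − 1.10 = 1.71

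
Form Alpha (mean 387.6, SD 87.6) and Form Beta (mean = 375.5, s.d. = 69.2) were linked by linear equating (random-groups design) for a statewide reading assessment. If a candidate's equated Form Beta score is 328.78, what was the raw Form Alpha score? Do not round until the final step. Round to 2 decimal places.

328.46

Invert y = (SD_Y/SD_X)(x − M_X) + M_Y:
x = (SD_X/SD_Y)(y − M_Y) + M_X = (87.6/69.2)(328.78 − 375.5) + 387.6
x = 1.265896 × -46.720 + 387.6 = 328.46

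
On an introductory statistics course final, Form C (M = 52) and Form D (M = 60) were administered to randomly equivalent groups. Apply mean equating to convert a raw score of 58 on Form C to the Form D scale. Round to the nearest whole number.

Mean equating: y = x + (M_Y − M_X) = 58 + (60 − 52) = 66

66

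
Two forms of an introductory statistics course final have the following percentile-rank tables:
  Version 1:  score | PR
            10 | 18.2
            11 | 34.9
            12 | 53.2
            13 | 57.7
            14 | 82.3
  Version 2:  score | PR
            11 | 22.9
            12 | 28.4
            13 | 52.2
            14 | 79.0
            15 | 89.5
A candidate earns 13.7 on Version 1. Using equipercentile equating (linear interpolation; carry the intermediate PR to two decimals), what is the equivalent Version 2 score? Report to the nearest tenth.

PR of 13.7 on Version 1: 57.7 + (13.7 − 13)/(14 − 13) × (82.3 − 57.7) = 74.92
On Version 2, PR 74.92 falls between score 13 (PR 52.2) and 14 (PR 79.0).
Interpolate: 13 + (74.92 − 52.2)/(79.0 − 52.2) × (14 − 13) = 13.8

13.8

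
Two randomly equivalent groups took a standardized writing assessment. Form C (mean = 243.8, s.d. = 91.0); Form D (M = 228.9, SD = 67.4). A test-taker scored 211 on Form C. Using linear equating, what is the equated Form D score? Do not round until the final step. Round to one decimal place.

Linear equating: y = (SD_Y/SD_X)(x − M_X) + M_Y
y = (67.4/91.0)(211 − 243.8) + 228.9
y = 0.740659 × -32.8 + 228.9 = -24.2936 + 228.9 = 204.6

204.6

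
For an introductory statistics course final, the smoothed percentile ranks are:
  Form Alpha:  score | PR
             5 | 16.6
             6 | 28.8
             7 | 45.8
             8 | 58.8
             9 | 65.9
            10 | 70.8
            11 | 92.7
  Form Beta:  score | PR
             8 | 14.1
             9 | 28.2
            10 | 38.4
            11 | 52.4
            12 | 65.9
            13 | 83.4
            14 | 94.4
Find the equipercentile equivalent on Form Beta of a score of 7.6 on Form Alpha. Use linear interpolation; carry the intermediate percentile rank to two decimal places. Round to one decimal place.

PR of 7.6 on Form Alpha: 45.8 + (7.6 − 7)/(8 − 7) × (58.8 − 45.8) = 53.60
On Form Beta, PR 53.60 falls between score 11 (PR 52.4) and 12 (PR 65.9).
Interpolate: 11 + (53.60 − 52.4)/(65.9 − 52.4) × (12 − 11) = 11.1

11.1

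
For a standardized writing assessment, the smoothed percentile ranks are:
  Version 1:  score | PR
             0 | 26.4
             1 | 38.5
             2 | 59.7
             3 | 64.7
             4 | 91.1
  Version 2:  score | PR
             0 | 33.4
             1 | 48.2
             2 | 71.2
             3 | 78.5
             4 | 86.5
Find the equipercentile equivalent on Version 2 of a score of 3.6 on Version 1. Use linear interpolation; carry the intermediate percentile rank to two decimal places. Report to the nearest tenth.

3.3

PR of 3.6 on Version 1: 64.7 + (3.6 − 3)/(4 − 3) × (91.1 − 64.7) = 80.54
On Version 2, PR 80.54 falls between score 3 (PR 78.5) and 4 (PR 86.5).
Interpolate: 3 + (80.54 − 78.5)/(86.5 − 78.5) × (4 − 3) = 3.3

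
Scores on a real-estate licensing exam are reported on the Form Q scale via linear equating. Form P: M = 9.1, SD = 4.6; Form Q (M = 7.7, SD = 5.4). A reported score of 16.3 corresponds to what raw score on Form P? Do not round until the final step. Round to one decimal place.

Invert y = (SD_Y/SD_X)(x − M_X) + M_Y:
x = (SD_X/SD_Y)(y − M_Y) + M_X = (4.6/5.4)(16.3 − 7.7) + 9.1
x = 0.851852 × 8.600 + 9.1 = 16.4

16.4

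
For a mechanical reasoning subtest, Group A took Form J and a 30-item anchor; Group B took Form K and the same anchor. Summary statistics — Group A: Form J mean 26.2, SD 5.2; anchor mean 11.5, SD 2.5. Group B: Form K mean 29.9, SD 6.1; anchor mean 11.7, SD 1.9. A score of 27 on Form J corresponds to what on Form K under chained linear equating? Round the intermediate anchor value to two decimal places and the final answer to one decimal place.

Form J → anchor (Group A): v = (2.5/5.2)(27 − 26.2) + 11.5 = 11.88
anchor → Form K (Group B): y = (6.1/1.9)(11.88 − 11.7) + 29.9 = 30.5

30.5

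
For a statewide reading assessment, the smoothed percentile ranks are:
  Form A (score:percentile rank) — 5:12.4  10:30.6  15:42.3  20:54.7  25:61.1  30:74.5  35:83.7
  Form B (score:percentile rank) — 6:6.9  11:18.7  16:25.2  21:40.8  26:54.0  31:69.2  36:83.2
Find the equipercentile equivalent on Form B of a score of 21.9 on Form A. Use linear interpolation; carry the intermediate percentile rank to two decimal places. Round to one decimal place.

PR of 21.9 on Form A: 54.7 + (21.9 − 20)/(25 − 20) × (61.1 − 54.7) = 57.13
On Form B, PR 57.13 falls between score 26 (PR 54.0) and 31 (PR 69.2).
Interpolate: 26 + (57.13 − 54.0)/(69.2 − 54.0) × (31 − 26) = 27.0

27.0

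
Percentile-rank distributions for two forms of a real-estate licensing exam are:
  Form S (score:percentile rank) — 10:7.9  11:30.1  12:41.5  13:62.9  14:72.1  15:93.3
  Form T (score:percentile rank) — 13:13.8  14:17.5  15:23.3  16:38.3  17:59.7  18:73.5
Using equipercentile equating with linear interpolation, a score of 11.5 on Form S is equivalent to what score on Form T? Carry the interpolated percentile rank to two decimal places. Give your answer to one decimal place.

15.8

PR of 11.5 on Form S: 30.1 + (11.5 − 11)/(12 − 11) × (41.5 − 30.1) = 35.80
On Form T, PR 35.80 falls between score 15 (PR 23.3) and 16 (PR 38.3).
Interpolate: 15 + (35.80 − 23.3)/(38.3 − 23.3) × (16 − 15) = 15.8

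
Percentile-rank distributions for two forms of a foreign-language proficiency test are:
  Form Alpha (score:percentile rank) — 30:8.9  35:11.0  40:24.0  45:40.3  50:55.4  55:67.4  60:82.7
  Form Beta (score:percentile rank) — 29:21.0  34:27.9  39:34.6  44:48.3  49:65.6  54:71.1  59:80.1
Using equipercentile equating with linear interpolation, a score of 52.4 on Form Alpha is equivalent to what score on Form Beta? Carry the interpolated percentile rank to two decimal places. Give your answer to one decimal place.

PR of 52.4 on Form Alpha: 55.4 + (52.4 − 50)/(55 − 50) × (67.4 − 55.4) = 61.16
On Form Beta, PR 61.16 falls between score 44 (PR 48.3) and 49 (PR 65.6).
Interpolate: 44 + (61.16 − 48.3)/(65.6 − 48.3) × (49 − 44) = 47.7

47.7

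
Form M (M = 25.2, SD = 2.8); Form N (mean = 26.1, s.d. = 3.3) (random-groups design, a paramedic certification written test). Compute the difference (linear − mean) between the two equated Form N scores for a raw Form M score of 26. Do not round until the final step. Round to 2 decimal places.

0.14

Mean-equated: 26 + (26.1 − 25.2) = 26.90
Linear-equated: (3.3/2.8)(26 − 25.2) + 26.1 = 27.043
Difference = 27.043 − 26.90 = 0.14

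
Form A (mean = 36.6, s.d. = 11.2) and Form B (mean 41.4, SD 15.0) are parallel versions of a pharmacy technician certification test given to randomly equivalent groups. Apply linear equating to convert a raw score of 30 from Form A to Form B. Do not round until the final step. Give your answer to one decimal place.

Linear equating: y = (SD_Y/SD_X)(x − M_X) + M_Y
y = (15.0/11.2)(30 − 36.6) + 41.4
y = 1.339286 × -6.6 + 41.4 = -8.8393 + 41.4 = 32.6

32.6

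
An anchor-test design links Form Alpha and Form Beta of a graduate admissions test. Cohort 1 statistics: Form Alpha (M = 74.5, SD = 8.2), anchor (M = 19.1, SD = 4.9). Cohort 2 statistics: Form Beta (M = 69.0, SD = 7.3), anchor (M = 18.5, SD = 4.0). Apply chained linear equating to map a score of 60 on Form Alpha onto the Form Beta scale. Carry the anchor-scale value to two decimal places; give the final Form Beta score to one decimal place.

54.3

Form Alpha → anchor (Cohort 1): v = (4.9/8.2)(60 − 74.5) + 19.1 = 10.44
anchor → Form Beta (Cohort 2): y = (7.3/4.0)(10.44 − 18.5) + 69.0 = 54.3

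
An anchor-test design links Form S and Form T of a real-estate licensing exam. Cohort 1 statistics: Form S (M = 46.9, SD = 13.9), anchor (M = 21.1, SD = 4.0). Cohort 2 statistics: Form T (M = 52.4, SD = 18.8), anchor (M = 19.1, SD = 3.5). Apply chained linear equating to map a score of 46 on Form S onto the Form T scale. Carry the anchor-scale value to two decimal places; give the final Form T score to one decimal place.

Form S → anchor (Cohort 1): v = (4.0/13.9)(46 − 46.9) + 21.1 = 20.84
anchor → Form T (Cohort 2): y = (18.8/3.5)(20.84 − 19.1) + 52.4 = 61.7

61.7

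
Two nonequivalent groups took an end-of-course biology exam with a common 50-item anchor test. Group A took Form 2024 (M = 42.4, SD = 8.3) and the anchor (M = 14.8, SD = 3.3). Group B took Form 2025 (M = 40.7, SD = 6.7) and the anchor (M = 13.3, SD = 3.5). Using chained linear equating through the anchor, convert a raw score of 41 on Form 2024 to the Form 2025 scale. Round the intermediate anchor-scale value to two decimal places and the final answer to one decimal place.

Form 2024 → anchor (Group A): v = (3.3/8.3)(41 − 42.4) + 14.8 = 14.24
anchor → Form 2025 (Group B): y = (6.7/3.5)(14.24 − 13.3) + 40.7 = 42.5

42.5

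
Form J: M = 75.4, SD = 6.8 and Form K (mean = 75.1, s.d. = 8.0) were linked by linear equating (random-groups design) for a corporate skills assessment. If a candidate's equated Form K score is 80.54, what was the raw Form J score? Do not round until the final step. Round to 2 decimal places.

80.02

Invert y = (SD_Y/SD_X)(x − M_X) + M_Y:
x = (SD_X/SD_Y)(y − M_Y) + M_X = (6.8/8.0)(80.54 − 75.1) + 75.4
x = 0.850000 × 5.440 + 75.4 = 80.02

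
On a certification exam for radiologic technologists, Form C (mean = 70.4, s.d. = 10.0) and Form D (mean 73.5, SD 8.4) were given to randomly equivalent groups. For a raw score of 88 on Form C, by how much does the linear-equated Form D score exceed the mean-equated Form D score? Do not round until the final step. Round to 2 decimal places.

Mean-equated: 88 + (73.5 − 70.4) = 91.10
Linear-equated: (8.4/10.0)(88 − 70.4) + 73.5 = 88.284
Difference = 88.284 − 91.10 = -2.82

-2.82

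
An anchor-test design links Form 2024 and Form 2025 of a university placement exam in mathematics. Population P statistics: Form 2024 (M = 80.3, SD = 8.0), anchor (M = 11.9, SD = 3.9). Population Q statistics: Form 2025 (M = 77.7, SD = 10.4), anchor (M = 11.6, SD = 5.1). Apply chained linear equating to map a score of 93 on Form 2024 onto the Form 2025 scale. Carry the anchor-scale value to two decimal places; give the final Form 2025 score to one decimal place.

Form 2024 → anchor (Population P): v = (3.9/8.0)(93 − 80.3) + 11.9 = 18.09
anchor → Form 2025 (Population Q): y = (10.4/5.1)(18.09 − 11.6) + 77.7 = 90.9

90.9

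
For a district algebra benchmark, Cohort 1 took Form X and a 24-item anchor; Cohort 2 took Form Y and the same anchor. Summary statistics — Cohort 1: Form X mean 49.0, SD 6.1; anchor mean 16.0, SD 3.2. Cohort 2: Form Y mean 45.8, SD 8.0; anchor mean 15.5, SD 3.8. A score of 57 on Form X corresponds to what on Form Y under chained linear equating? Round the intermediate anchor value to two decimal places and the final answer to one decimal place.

55.7

Form X → anchor (Cohort 1): v = (3.2/6.1)(57 − 49.0) + 16.0 = 20.20
anchor → Form Y (Cohort 2): y = (8.0/3.8)(20.20 − 15.5) + 45.8 = 55.7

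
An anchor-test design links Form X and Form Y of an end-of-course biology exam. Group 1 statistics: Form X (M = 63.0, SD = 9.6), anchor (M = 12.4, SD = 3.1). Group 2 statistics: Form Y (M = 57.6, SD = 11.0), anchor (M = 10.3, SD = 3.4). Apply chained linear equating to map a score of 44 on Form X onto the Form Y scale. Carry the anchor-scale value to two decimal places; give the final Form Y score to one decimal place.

Form X → anchor (Group 1): v = (3.1/9.6)(44 − 63.0) + 12.4 = 6.26
anchor → Form Y (Group 2): y = (11.0/3.4)(6.26 − 10.3) + 57.6 = 44.5

44.5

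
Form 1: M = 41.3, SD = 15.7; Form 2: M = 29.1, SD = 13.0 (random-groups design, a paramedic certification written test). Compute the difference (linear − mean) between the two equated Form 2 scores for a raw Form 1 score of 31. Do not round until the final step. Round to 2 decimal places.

1.77

Mean-equated: 31 + (29.1 − 41.3) = 18.80
Linear-equated: (13.0/15.7)(31 − 41.3) + 29.1 = 20.571
Difference = 20.571 − 18.80 = 1.77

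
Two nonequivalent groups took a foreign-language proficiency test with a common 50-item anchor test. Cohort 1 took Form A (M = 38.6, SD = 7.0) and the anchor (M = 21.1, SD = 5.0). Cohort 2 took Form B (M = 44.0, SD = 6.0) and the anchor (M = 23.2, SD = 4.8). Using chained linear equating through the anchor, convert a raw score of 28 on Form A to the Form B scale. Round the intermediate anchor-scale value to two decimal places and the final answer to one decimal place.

Form A → anchor (Cohort 1): v = (5.0/7.0)(28 − 38.6) + 21.1 = 13.53
anchor → Form B (Cohort 2): y = (6.0/4.8)(13.53 − 23.2) + 44.0 = 31.9

31.9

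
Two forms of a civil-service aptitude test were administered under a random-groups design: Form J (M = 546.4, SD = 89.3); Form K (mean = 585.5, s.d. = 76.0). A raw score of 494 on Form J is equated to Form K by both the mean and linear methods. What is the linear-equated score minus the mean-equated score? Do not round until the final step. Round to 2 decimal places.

Mean-equated: 494 + (585.5 − 546.4) = 533.10
Linear-equated: (76.0/89.3)(494 − 546.4) + 585.5 = 540.904
Difference = 540.904 − 533.10 = 7.80

7.80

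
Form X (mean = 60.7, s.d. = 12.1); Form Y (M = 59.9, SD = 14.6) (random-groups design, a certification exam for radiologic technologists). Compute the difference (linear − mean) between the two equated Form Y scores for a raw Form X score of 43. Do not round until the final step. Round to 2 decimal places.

Mean-equated: 43 + (59.9 − 60.7) = 42.20
Linear-equated: (14.6/12.1)(43 − 60.7) + 59.9 = 38.543
Difference = 38.543 − 42.20 = -3.66

-3.66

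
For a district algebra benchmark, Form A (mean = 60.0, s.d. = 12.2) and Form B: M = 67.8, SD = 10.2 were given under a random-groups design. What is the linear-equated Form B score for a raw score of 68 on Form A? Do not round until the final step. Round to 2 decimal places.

74.49

Linear equating: y = (SD_Y/SD_X)(x − M_X) + M_Y
y = (10.2/12.2)(68 − 60.0) + 67.8
y = 0.836066 × 8.0 + 67.8 = 6.6885 + 67.8 = 74.49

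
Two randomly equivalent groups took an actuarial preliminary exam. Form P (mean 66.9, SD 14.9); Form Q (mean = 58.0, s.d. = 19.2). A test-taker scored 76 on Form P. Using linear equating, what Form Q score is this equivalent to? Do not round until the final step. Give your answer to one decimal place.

Linear equating: y = (SD_Y/SD_X)(x − M_X) + M_Y
y = (19.2/14.9)(76 − 66.9) + 58.0
y = 1.288591 × 9.1 + 58.0 = 11.7262 + 58.0 = 69.7

69.7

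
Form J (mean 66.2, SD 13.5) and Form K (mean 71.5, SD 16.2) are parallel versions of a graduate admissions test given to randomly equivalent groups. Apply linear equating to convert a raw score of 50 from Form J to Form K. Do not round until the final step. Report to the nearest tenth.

52.1

Linear equating: y = (SD_Y/SD_X)(x − M_X) + M_Y
y = (16.2/13.5)(50 − 66.2) + 71.5
y = 1.200000 × -16.2 + 71.5 = -19.4400 + 71.5 = 52.1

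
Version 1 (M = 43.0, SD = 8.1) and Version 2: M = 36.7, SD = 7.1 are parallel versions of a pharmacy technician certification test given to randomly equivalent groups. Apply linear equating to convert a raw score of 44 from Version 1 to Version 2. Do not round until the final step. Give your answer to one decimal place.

Linear equating: y = (SD_Y/SD_X)(x − M_X) + M_Y
y = (7.1/8.1)(44 − 43.0) + 36.7
y = 0.876543 × 1.0 + 36.7 = 0.8765 + 36.7 = 37.6

37.6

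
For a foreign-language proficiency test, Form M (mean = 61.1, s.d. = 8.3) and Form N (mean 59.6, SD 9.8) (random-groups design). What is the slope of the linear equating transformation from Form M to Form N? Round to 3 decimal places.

A = SD_Y / SD_X = 9.8 / 8.3 = 1.181

1.181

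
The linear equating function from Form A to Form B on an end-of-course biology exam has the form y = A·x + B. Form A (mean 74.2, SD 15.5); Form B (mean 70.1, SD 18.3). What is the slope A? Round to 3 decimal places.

1.181

A = SD_Y / SD_X = 18.3 / 15.5 = 1.181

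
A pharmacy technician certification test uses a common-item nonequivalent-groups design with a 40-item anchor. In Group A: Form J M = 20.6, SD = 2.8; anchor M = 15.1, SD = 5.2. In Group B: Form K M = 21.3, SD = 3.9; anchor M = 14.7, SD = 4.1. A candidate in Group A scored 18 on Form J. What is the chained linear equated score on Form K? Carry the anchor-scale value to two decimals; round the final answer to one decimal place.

Form J → anchor (Group A): v = (5.2/2.8)(18 − 20.6) + 15.1 = 10.27
anchor → Form K (Group B): y = (3.9/4.1)(10.27 − 14.7) + 21.3 = 17.1

17.1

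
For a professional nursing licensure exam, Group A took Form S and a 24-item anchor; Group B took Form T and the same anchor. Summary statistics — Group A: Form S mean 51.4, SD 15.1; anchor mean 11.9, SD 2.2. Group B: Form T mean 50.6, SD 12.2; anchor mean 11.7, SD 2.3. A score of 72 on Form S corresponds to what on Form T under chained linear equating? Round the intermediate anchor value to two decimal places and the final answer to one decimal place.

67.6

Form S → anchor (Group A): v = (2.2/15.1)(72 − 51.4) + 11.9 = 14.90
anchor → Form T (Group B): y = (12.2/2.3)(14.90 − 11.7) + 50.6 = 67.6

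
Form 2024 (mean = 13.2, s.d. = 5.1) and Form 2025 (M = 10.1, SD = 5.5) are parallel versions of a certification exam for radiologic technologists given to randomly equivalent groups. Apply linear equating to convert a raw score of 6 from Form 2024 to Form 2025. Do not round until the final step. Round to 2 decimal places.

2.34

Linear equating: y = (SD_Y/SD_X)(x − M_X) + M_Y
y = (5.5/5.1)(6 − 13.2) + 10.1
y = 1.078431 × -7.2 + 10.1 = -7.7647 + 10.1 = 2.34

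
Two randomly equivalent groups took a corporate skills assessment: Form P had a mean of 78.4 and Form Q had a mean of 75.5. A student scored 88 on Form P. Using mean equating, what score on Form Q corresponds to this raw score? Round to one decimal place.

85.1

Mean equating: y = x + (M_Y − M_X) = 88 + (75.5 − 78.4) = 85.1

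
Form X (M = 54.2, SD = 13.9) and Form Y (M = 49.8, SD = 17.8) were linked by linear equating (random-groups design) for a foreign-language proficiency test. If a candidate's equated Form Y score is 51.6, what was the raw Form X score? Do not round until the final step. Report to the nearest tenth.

Invert y = (SD_Y/SD_X)(x − M_X) + M_Y:
x = (SD_X/SD_Y)(y − M_Y) + M_X = (13.9/17.8)(51.6 − 49.8) + 54.2
x = 0.780899 × 1.800 + 54.2 = 55.6

55.6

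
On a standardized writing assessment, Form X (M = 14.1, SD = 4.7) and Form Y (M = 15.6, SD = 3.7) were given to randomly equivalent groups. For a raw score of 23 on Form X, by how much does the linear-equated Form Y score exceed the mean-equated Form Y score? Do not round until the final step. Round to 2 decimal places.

Mean-equated: 23 + (15.6 − 14.1) = 24.50
Linear-equated: (3.7/4.7)(23 − 14.1) + 15.6 = 22.606
Difference = 22.606 − 24.50 = -1.89

-1.89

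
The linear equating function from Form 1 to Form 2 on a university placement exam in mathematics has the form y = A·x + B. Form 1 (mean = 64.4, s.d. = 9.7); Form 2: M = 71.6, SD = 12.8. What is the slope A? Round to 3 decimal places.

A = SD_Y / SD_X = 12.8 / 9.7 = 1.320

1.320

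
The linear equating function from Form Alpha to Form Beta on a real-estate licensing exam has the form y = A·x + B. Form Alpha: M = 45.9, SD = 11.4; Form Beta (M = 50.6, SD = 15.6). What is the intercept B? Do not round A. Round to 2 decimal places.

-12.21

A = SD_Y / SD_X = 15.6 / 11.4 = 1.368421
B = M_Y − A·M_X = 50.6 − 1.368421 × 45.9 = -12.21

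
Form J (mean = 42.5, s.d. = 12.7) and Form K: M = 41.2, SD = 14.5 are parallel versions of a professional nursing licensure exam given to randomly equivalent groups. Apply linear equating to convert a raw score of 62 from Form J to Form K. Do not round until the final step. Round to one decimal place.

Linear equating: y = (SD_Y/SD_X)(x − M_X) + M_Y
y = (14.5/12.7)(62 − 42.5) + 41.2
y = 1.141732 × 19.5 + 41.2 = 22.2638 + 41.2 = 63.5

63.5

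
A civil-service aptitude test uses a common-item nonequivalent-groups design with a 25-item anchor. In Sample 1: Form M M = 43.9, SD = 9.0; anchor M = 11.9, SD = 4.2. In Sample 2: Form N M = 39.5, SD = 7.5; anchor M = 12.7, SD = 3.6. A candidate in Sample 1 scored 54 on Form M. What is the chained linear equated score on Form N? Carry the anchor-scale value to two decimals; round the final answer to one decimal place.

47.6

Form M → anchor (Sample 1): v = (4.2/9.0)(54 − 43.9) + 11.9 = 16.61
anchor → Form N (Sample 2): y = (7.5/3.6)(16.61 − 12.7) + 39.5 = 47.6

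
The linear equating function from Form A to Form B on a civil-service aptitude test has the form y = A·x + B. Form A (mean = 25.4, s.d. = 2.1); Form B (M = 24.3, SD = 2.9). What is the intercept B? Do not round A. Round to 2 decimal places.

A = SD_Y / SD_X = 2.9 / 2.1 = 1.380952
B = M_Y − A·M_X = 24.3 − 1.380952 × 25.4 = -10.78

-10.78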